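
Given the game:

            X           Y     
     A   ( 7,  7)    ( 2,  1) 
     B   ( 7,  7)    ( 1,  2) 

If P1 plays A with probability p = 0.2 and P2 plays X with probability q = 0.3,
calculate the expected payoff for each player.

E[P1] = 2.94, E[P2] = 3.36

Work:
E[P1] = p·q·π₁(A,X) + p·(1-q)·π₁(A,Y) + (1-p)·q·π₁(B,X) + (1-p)·(1-q)·π₁(B,Y)
= 0.2·0.3·7 + 0.2·0.7·2 + 0.8·0.3·7 + 0.8·0.7·1
= 2.94

E[P2] = 3.36 (similar calculation)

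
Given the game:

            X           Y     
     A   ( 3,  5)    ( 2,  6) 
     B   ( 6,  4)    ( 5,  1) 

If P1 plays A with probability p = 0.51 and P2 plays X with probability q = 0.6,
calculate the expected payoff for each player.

E[P1] = 4.07, E[P2] = 4.126

Work:
E[P1] = p·q·π₁(A,X) + p·(1-q)·π₁(A,Y) + (1-p)·q·π₁(B,X) + (1-p)·(1-q)·π₁(B,Y)
= 0.51·0.6·3 + 0.51·0.4·2 + 0.49·0.6·6 + 0.49·0.4·5
= 4.07

E[P2] = 4.126 (similar calculation)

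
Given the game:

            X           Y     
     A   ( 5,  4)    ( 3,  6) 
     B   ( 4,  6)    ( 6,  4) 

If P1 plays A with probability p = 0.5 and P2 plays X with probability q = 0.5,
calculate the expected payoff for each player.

E[P1] = 4.5, E[P2] = 5.0

Work:
E[P1] = p·q·π₁(A,X) + p·(1-q)·π₁(A,Y) + (1-p)·q·π₁(B,X) + (1-p)·(1-q)·π₁(B,Y)
= 0.5·0.5·5 + 0.5·0.5·3 + 0.5·0.5·4 + 0.5·0.5·6
= 4.5

E[P2] = 5.0 (similar calculation)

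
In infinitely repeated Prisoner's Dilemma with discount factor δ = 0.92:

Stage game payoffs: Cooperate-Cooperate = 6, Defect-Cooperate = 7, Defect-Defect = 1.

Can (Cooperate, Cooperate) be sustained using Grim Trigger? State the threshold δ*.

δ* = 0.1667; since δ = 0.92 ≥ 0.1667, cooperation can be sustained

Work:
For Grim Trigger:
Cooperate forever: 6/(1-δ)
Defect then punished: 7 + 1·δ/(1-δ)
Need: 6/(1-δ) ≥ 7 + 1·δ/(1-δ)
Solving: δ ≥ (T-R)/(T-P) = (7-6)/(7-1) = 0.1667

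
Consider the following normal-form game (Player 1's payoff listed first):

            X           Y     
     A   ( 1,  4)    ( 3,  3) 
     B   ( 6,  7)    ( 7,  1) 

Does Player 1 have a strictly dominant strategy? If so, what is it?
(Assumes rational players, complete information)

Yes, Player 1's strictly dominant strategy is B

Work:
A strategy strictly dominates another if it gives a strictly higher payoff against every opponent action. Compare each pair of P1's strategies column-by-column:
  A vs B: [1 vs 6, 3 vs 7] → A does not strictly dominate B (column X: 1 ≤ 6)
  B vs A: [6 vs 1, 7 vs 3] → B strictly dominates A
B strictly dominates every other strategy → strictly dominant.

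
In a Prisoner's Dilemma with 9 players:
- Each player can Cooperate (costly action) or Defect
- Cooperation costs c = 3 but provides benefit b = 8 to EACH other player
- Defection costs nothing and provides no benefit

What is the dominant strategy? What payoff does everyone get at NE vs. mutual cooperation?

Dominant: Defect; NE payoff = 0; Coop payoff = 61

Work:
Defect dominates (saves cost c = 3, benefit to others is external)
NE: All defect → everyone gets 0
If all cooperate: each receives (8)×8 - 3 = 61
Social dilemma: 61 > 0 but NE gives 0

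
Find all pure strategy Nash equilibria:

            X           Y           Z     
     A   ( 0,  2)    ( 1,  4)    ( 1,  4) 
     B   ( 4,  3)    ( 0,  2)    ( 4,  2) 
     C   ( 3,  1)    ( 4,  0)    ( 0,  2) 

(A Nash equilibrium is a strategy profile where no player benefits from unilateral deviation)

Nash equilibrium: (B, X)

Work:
Best responses:
  P1 vs X: payoffs [0, 4, 3] → best response B (payoff 4)
  P1 vs Y: payoffs [1, 0, 4] → best response C (payoff 4)
  P1 vs Z: payoffs [1, 4, 0] → best response B (payoff 4)
  P2 vs A: payoffs [2, 4, 4] → best response Y/Z (payoff 4)
  P2 vs B: payoffs [3, 2, 2] → best response X (payoff 3)
  P2 vs C: payoffs [1, 0, 2] → best response Z (payoff 2)
Mutual best responses: (B,X) → Nash equilibria.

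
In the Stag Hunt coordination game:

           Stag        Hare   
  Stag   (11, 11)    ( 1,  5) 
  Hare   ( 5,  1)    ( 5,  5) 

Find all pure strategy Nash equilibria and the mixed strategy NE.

Pure NE: (Stag, Stag) and (Hare, Hare); Mixed NE: p = 0.4, q = 0.4

Work:
Check pure NE:
(Stag, Stag): (11, 11) - no unilateral deviation beneficial
(Hare, Hare): (5, 5) - no unilateral deviation beneficial
Mixed NE: P1 plays Stag with p = 0.4, P2 plays Stag with q = 0.4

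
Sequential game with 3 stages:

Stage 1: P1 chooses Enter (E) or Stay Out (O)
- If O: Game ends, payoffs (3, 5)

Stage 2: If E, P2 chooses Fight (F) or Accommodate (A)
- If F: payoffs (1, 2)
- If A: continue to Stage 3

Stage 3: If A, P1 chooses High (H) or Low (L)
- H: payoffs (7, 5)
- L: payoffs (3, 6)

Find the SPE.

SPE: (E, A, H); Outcome (7, 5)

Work:
Stage 3: P1 chooses H (7 vs 3)
Stage 2: P2: F->2, A->5 (anticipating H). Choose A
Stage 1: P1: O->3, E->7 (anticipating A, H). Choose E
SPE path: E -> A -> H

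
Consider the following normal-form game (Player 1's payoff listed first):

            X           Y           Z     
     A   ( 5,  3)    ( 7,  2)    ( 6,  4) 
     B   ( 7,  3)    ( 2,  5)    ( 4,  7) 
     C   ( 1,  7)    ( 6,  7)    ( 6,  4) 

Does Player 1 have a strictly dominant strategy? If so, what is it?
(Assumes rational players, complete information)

No strictly dominant strategy exists for Player 1

Work:
A strategy strictly dominates another if it gives a strictly higher payoff against every opponent action. Compare each pair of P1's strategies column-by-column:
  A vs B: [5 vs 7, 7 vs 2, 6 vs 4] → A does not strictly dominate B (column X: 5 ≤ 7)
  A vs C: [5 vs 1, 7 vs 6, 6 vs 6] → A does not strictly dominate C (column Z: 6 ≤ 6)
  B vs A: [7 vs 5, 2 vs 7, 4 vs 6] → B does not strictly dominate A (column Y: 2 ≤ 7)
  B vs C: [7 vs 1, 2 vs 6, 4 vs 6] → B does not strictly dominate C (column Y: 2 ≤ 6)
  C vs A: [1 vs 5, 6 vs 7, 6 vs 6] → C does not strictly dominate A (column X: 1 ≤ 5)
  C vs B: [1 vs 7, 6 vs 2, 6 vs 4] → C does not strictly dominate B (column X: 1 ≤ 7)
No single strategy strictly dominates all others → no strictly dominant strategy.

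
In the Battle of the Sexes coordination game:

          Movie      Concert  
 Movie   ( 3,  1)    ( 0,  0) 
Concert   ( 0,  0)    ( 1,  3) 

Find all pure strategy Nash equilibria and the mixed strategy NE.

Pure NE: (Movie, Movie) and (Concert, Concert); Mixed NE: p = 0.75, q = 0.25

Work:
Check pure NE:
(Movie, Movie): (3, 1) - no unilateral deviation beneficial
(Concert, Concert): (1, 3) - no unilateral deviation beneficial
Mixed NE: P1 plays Movie with p = 0.75, P2 plays Movie with q = 0.25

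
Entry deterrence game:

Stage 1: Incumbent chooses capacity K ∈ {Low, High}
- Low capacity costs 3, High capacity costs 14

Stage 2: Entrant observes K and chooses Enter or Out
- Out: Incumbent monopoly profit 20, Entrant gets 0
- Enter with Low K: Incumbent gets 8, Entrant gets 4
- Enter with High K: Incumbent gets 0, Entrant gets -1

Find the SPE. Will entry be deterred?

SPE: (High, Enter|Low, Out|High); Entry deterred. Incumbent net profit = 6

Work:
After Low K: Entrant enters (4 > 0)
After High K: Entrant stays out (-1 < 0)
Incumbent: Low → 8−3=5, High → 20−14=6
Incumbent chooses High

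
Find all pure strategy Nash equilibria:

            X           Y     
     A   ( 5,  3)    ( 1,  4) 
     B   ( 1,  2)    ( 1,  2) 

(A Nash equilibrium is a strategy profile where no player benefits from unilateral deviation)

Nash equilibrium: (A, Y), (B, Y)

Work:
Best responses:
  P1 vs X: payoffs [5, 1] → best response A (payoff 5)
  P1 vs Y: payoffs [1, 1] → best response A/B (payoff 1)
  P2 vs A: payoffs [3, 4] → best response Y (payoff 4)
  P2 vs B: payoffs [2, 2] → best response X/Y (payoff 2)
Mutual best responses: (A,Y), (B,Y) → Nash equilibria.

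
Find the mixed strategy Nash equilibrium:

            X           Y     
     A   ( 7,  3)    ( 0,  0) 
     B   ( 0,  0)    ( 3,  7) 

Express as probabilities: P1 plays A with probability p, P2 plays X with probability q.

p = 0.7, q = 0.3

Work:
Find probabilities that make opponent indifferent:
P2 chooses q to make P1 indifferent between A and B
P1 chooses p to make P2 indifferent between X and Y
Mixed NE: P1 plays (A: 0.7, B: 0.3), P2 plays (X: 0.3, Y: 0.7)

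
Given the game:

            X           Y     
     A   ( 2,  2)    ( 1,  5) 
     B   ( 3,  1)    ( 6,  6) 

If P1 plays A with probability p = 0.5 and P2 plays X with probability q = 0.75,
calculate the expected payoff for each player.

E[P1] = 2.75, E[P2] = 2.5

Work:
E[P1] = p·q·π₁(A,X) + p·(1-q)·π₁(A,Y) + (1-p)·q·π₁(B,X) + (1-p)·(1-q)·π₁(B,Y)
= 0.5·0.75·2 + 0.5·0.25·1 + 0.5·0.75·3 + 0.5·0.25·6
= 2.75

E[P2] = 2.5 (similar calculation)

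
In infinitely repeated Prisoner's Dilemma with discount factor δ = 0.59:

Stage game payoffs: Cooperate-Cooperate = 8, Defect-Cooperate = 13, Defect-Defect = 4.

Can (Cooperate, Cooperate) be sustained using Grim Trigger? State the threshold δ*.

δ* = 0.5556; since δ = 0.59 ≥ 0.5556, cooperation can be sustained

Work:
For Grim Trigger:
Cooperate forever: 8/(1-δ)
Defect then punished: 13 + 4·δ/(1-δ)
Need: 8/(1-δ) ≥ 13 + 4·δ/(1-δ)
Solving: δ ≥ (T-R)/(T-P) = (13-8)/(13-4) = 0.5556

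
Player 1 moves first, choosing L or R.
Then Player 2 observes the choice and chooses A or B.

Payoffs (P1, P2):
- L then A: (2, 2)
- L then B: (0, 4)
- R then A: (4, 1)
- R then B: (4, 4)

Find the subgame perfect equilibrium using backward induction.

P1 plays R, P2 plays B after L and B after R; Payoff (4, 4)

Work:
Backward induction:
After L: P2 chooses B → P1 gets 0
After R: P2 chooses B → P1 gets 4
P1 chooses R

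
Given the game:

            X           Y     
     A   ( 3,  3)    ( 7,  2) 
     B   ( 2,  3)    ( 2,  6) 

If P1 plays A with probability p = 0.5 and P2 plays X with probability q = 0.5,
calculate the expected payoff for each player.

E[P1] = 3.5, E[P2] = 3.5

Work:
E[P1] = p·q·π₁(A,X) + p·(1-q)·π₁(A,Y) + (1-p)·q·π₁(B,X) + (1-p)·(1-q)·π₁(B,Y)
= 0.5·0.5·3 + 0.5·0.5·7 + 0.5·0.5·2 + 0.5·0.5·2
= 3.5

E[P2] = 3.5 (similar calculation)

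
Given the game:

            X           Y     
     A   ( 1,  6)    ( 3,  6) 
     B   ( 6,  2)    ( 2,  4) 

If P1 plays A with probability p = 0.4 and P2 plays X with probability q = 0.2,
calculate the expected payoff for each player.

E[P1] = 2.72, E[P2] = 4.56

Work:
E[P1] = p·q·π₁(A,X) + p·(1-q)·π₁(A,Y) + (1-p)·q·π₁(B,X) + (1-p)·(1-q)·π₁(B,Y)
= 0.4·0.2·1 + 0.4·0.8·3 + 0.6·0.2·6 + 0.6·0.8·2
= 2.72

E[P2] = 4.56 (similar calculation)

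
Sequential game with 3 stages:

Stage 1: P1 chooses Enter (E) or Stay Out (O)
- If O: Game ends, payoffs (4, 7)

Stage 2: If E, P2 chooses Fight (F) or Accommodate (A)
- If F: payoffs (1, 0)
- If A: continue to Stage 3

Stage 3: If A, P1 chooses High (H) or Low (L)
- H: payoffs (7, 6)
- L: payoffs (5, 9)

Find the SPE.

SPE: (E, A, H); Outcome (7, 6)

Work:
Stage 3: P1 chooses H (7 vs 5)
Stage 2: P2: F->0, A->6 (anticipating H). Choose A
Stage 1: P1: O->4, E->7 (anticipating A, H). Choose E
SPE path: E -> A -> H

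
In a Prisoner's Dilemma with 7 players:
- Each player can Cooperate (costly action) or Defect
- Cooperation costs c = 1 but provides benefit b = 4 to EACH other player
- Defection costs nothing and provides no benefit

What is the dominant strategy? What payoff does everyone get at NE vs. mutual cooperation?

Dominant: Defect; NE payoff = 0; Coop payoff = 23

Work:
Defect dominates (saves cost c = 1, benefit to others is external)
NE: All defect → everyone gets 0
If all cooperate: each receives (6)×4 - 1 = 23
Social dilemma: 23 > 0 but NE gives 0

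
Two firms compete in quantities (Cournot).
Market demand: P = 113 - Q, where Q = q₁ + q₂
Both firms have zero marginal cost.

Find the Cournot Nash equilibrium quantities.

q₁* = q₂* = 37.67; P* = 37.67

Work:
Profit: π_i = P·q_i = (a - q_i - q_j)·q_i
FOC: ∂π_i/∂q_i = a - 2q_i - q_j = 0
Reaction function: q_i = (113 - q_j)/2
Symmetry: q* = 113/3 = 37.67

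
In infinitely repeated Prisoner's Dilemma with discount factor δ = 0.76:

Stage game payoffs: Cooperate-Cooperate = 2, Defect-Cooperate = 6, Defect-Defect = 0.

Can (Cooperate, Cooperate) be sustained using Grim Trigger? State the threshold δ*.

δ* = 0.6667; since δ = 0.76 ≥ 0.6667, cooperation can be sustained

Work:
For Grim Trigger:
Cooperate forever: 2/(1-δ)
Defect then punished: 6 + 0·δ/(1-δ)
Need: 2/(1-δ) ≥ 6 + 0·δ/(1-δ)
Solving: δ ≥ (T-R)/(T-P) = (6-2)/(6-0) = 0.6667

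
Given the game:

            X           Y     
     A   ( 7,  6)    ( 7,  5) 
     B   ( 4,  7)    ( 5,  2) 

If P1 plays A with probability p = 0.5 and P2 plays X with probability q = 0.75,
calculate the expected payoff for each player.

E[P1] = 5.625, E[P2] = 5.75

Work:
E[P1] = p·q·π₁(A,X) + p·(1-q)·π₁(A,Y) + (1-p)·q·π₁(B,X) + (1-p)·(1-q)·π₁(B,Y)
= 0.5·0.75·7 + 0.5·0.25·7 + 0.5·0.75·4 + 0.5·0.25·5
= 5.625

E[P2] = 5.75 (similar calculation)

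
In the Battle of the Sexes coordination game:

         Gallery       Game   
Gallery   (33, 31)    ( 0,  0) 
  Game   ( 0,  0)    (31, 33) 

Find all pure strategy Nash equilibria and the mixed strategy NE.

Pure NE: (Gallery, Gallery) and (Game, Game); Mixed NE: p = 0.5156, q = 0.4844

Work:
Check pure NE:
(Gallery, Gallery): (33, 31) - no unilateral deviation beneficial
(Game, Game): (31, 33) - no unilateral deviation beneficial
Mixed NE: P1 plays Gallery with p = 0.5156, P2 plays Gallery with q = 0.4844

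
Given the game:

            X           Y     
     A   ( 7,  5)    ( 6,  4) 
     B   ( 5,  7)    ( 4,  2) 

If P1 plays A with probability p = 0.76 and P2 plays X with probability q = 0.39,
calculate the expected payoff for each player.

E[P1] = 5.91, E[P2] = 4.2844

Work:
E[P1] = p·q·π₁(A,X) + p·(1-q)·π₁(A,Y) + (1-p)·q·π₁(B,X) + (1-p)·(1-q)·π₁(B,Y)
= 0.76·0.39·7 + 0.76·0.61·6 + 0.24·0.39·5 + 0.24·0.61·4
= 5.91

E[P2] = 4.2844 (similar calculation)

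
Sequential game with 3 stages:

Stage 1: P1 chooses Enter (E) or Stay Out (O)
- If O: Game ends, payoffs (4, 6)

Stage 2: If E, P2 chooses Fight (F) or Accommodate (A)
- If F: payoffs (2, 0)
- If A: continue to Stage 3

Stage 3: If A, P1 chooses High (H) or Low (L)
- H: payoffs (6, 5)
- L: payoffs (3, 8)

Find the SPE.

SPE: (E, A, H); Outcome (6, 5)

Work:
Stage 3: P1 chooses H (6 vs 3)
Stage 2: P2: F->0, A->5 (anticipating H). Choose A
Stage 1: P1: O->4, E->6 (anticipating A, H). Choose E
SPE path: E -> A -> H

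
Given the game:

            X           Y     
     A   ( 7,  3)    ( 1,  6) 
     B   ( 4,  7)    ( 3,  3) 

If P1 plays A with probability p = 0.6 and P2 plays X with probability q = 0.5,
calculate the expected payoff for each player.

E[P1] = 3.8, E[P2] = 4.7

Work:
E[P1] = p·q·π₁(A,X) + p·(1-q)·π₁(A,Y) + (1-p)·q·π₁(B,X) + (1-p)·(1-q)·π₁(B,Y)
= 0.6·0.5·7 + 0.6·0.5·1 + 0.4·0.5·4 + 0.4·0.5·3
= 3.8

E[P2] = 4.7 (similar calculation)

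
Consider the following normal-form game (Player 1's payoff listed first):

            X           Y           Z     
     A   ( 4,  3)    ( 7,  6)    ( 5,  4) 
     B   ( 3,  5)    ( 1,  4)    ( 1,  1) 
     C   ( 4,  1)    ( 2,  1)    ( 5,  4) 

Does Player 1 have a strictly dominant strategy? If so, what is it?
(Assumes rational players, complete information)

No strictly dominant strategy exists for Player 1

Work:
A strategy strictly dominates another if it gives a strictly higher payoff against every opponent action. Compare each pair of P1's strategies column-by-column:
  A vs B: [4 vs 3, 7 vs 1, 5 vs 1] → A strictly dominates B
  A vs C: [4 vs 4, 7 vs 2, 5 vs 5] → A does not strictly dominate C (column X: 4 ≤ 4)
  B vs A: [3 vs 4, 1 vs 7, 1 vs 5] → B does not strictly dominate A (column X: 3 ≤ 4)
  B vs C: [3 vs 4, 1 vs 2, 1 vs 5] → B does not strictly dominate C (column X: 3 ≤ 4)
  C vs A: [4 vs 4, 2 vs 7, 5 vs 5] → C does not strictly dominate A (column X: 4 ≤ 4)
  C vs B: [4 vs 3, 2 vs 1, 5 vs 1] → C strictly dominates B
No single strategy strictly dominates all others → no strictly dominant strategy.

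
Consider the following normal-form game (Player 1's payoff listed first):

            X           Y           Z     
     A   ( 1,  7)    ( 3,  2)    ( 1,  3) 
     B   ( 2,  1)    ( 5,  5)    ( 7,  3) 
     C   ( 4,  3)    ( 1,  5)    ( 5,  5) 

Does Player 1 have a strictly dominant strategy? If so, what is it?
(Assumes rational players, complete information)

No strictly dominant strategy exists for Player 1

Work:
A strategy strictly dominates another if it gives a strictly higher payoff against every opponent action. Compare each pair of P1's strategies column-by-column:
  A vs B: [1 vs 2, 3 vs 5, 1 vs 7] → A does not strictly dominate B (column X: 1 ≤ 2)
  A vs C: [1 vs 4, 3 vs 1, 1 vs 5] → A does not strictly dominate C (column X: 1 ≤ 4)
  B vs A: [2 vs 1, 5 vs 3, 7 vs 1] → B strictly dominates A
  B vs C: [2 vs 4, 5 vs 1, 7 vs 5] → B does not strictly dominate C (column X: 2 ≤ 4)
  C vs A: [4 vs 1, 1 vs 3, 5 vs 1] → C does not strictly dominate A (column Y: 1 ≤ 3)
  C vs B: [4 vs 2, 1 vs 5, 5 vs 7] → C does not strictly dominate B (column Y: 1 ≤ 5)
No single strategy strictly dominates all others → no strictly dominant strategy.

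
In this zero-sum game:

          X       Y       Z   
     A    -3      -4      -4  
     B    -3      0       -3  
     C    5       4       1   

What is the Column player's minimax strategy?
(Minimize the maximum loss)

Column should play Z, value = 1

Work:
Column player minimizes Row's maximum payoff:
Column X: max payoff to Row = 5
Column Y: max payoff to Row = 4
Column Z: max payoff to Row = 1
Minimum is 1, achieved by column Z.
Minimax strategy: Z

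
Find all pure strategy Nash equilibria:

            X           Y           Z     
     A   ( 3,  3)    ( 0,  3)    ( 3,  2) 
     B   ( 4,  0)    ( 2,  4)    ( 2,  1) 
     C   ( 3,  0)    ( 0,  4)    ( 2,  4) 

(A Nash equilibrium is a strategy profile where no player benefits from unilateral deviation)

Nash equilibrium: (B, Y)

Work:
Best responses:
  P1 vs X: payoffs [3, 4, 3] → best response B (payoff 4)
  P1 vs Y: payoffs [0, 2, 0] → best response B (payoff 2)
  P1 vs Z: payoffs [3, 2, 2] → best response A (payoff 3)
  P2 vs A: payoffs [3, 3, 2] → best response X/Y (payoff 3)
  P2 vs B: payoffs [0, 4, 1] → best response Y (payoff 4)
  P2 vs C: payoffs [0, 4, 4] → best response Y/Z (payoff 4)
Mutual best responses: (B,Y) → Nash equilibria.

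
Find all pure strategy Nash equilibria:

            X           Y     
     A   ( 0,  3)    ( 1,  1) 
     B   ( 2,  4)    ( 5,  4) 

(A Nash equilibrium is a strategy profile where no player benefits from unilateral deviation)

Nash equilibrium: (B, X), (B, Y)

Work:
Best responses:
  P1 vs X: payoffs [0, 2] → best response B (payoff 2)
  P1 vs Y: payoffs [1, 5] → best response B (payoff 5)
  P2 vs A: payoffs [3, 1] → best response X (payoff 3)
  P2 vs B: payoffs [4, 4] → best response X/Y (payoff 4)
Mutual best responses: (B,X), (B,Y) → Nash equilibria.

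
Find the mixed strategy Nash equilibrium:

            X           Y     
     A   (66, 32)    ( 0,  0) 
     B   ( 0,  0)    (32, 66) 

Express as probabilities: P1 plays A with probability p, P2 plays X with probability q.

p = 0.6735, q = 0.3265

Work:
Find probabilities that make opponent indifferent:
P2 chooses q to make P1 indifferent between A and B
P1 chooses p to make P2 indifferent between X and Y
Mixed NE: P1 plays (A: 0.6735, B: 0.3265), P2 plays (X: 0.3265, Y: 0.6735)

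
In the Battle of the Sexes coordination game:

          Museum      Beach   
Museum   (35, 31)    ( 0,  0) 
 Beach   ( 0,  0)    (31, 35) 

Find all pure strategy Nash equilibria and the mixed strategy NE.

Pure NE: (Museum, Museum) and (Beach, Beach); Mixed NE: p = 0.5303, q = 0.4697

Work:
Check pure NE:
(Museum, Museum): (35, 31) - no unilateral deviation beneficial
(Beach, Beach): (31, 35) - no unilateral deviation beneficial
Mixed NE: P1 plays Museum with p = 0.5303, P2 plays Museum with q = 0.4697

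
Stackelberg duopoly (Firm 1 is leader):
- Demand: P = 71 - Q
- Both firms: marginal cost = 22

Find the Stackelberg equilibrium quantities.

q₁* (leader) = 24.5, q₂* (follower) = 12.25

Work:
Follower's reaction: q₂ = (a - c - q₁)/2
Leader substitutes: π₁ = q₁·(a - q₁ - (a-c-q₁)/2 - c)
FOC: q₁* = (71 - 22)/2 = 24.50
Then: q₂* = (71 - 22 - 24.5)/2 = 12.25
Leader has first-mover advantage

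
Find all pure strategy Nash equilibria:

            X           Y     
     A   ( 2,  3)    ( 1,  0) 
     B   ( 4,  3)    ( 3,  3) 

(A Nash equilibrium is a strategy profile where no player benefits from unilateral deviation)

Nash equilibrium: (B, X), (B, Y)

Work:
Best responses:
  P1 vs X: payoffs [2, 4] → best response B (payoff 4)
  P1 vs Y: payoffs [1, 3] → best response B (payoff 3)
  P2 vs A: payoffs [3, 0] → best response X (payoff 3)
  P2 vs B: payoffs [3, 3] → best response X/Y (payoff 3)
Mutual best responses: (B,X), (B,Y) → Nash equilibria.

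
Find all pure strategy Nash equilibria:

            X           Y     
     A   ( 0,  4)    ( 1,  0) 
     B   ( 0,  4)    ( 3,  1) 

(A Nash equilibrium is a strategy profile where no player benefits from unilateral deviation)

Nash equilibrium: (A, X), (B, X)

Work:
Best responses:
  P1 vs X: payoffs [0, 0] → best response A/B (payoff 0)
  P1 vs Y: payoffs [1, 3] → best response B (payoff 3)
  P2 vs A: payoffs [4, 0] → best response X (payoff 4)
  P2 vs B: payoffs [4, 1] → best response X (payoff 4)
Mutual best responses: (A,X), (B,X) → Nash equilibria.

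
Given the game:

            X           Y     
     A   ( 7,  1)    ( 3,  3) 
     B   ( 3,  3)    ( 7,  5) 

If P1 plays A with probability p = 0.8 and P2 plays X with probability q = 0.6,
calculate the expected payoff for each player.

E[P1] = 5.24, E[P2] = 2.2

Work:
E[P1] = p·q·π₁(A,X) + p·(1-q)·π₁(A,Y) + (1-p)·q·π₁(B,X) + (1-p)·(1-q)·π₁(B,Y)
= 0.8·0.6·7 + 0.8·0.4·3 + 0.2·0.6·3 + 0.2·0.4·7
= 5.24

E[P2] = 2.2 (similar calculation)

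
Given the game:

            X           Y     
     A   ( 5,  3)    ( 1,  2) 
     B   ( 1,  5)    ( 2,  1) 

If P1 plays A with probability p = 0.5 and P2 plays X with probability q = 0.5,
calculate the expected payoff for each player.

E[P1] = 2.25, E[P2] = 2.75

Work:
E[P1] = p·q·π₁(A,X) + p·(1-q)·π₁(A,Y) + (1-p)·q·π₁(B,X) + (1-p)·(1-q)·π₁(B,Y)
= 0.5·0.5·5 + 0.5·0.5·1 + 0.5·0.5·1 + 0.5·0.5·2
= 2.25

E[P2] = 2.75 (similar calculation)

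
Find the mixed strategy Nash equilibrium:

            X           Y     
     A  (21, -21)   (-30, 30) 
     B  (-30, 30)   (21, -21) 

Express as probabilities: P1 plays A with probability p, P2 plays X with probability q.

p = 0.5, q = 0.5

Work:
Find probabilities that make opponent indifferent:
P2 chooses q to make P1 indifferent between A and B
P1 chooses p to make P2 indifferent between X and Y
Mixed NE: P1 plays (A: 0.5, B: 0.5), P2 plays (X: 0.5, Y: 0.5)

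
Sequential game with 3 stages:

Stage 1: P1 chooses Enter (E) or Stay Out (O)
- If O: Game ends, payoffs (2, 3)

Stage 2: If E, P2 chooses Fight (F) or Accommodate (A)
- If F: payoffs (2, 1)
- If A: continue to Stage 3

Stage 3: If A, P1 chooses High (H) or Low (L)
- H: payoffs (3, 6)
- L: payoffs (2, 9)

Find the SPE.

SPE: (E, A, H); Outcome (3, 6)

Work:
Stage 3: P1 chooses H (3 vs 2)
Stage 2: P2: F->1, A->6 (anticipating H). Choose A
Stage 1: P1: O->2, E->3 (anticipating A, H). Choose E
SPE path: E -> A -> H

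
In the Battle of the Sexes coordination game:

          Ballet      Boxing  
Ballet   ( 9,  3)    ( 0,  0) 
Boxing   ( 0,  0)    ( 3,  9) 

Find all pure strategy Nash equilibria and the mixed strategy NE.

Pure NE: (Ballet, Ballet) and (Boxing, Boxing); Mixed NE: p = 0.75, q = 0.25

Work:
Check pure NE:
(Ballet, Ballet): (9, 3) - no unilateral deviation beneficial
(Boxing, Boxing): (3, 9) - no unilateral deviation beneficial
Mixed NE: P1 plays Ballet with p = 0.75, P2 plays Ballet with q = 0.25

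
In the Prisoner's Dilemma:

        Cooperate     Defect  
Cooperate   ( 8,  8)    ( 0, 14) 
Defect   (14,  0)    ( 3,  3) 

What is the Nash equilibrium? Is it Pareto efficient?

(Defect, Defect) is NE; not Pareto efficient

Work:
Defect dominates Cooperate for both players:
If P2 cooperates: Defect (14) > Cooperate (8)
If P2 defects: Defect (3) > Cooperate (0)
NE: (Defect, Defect) with payoff (3, 3)
But (Cooperate, Cooperate) = (8, 8) Pareto dominates (3, 3)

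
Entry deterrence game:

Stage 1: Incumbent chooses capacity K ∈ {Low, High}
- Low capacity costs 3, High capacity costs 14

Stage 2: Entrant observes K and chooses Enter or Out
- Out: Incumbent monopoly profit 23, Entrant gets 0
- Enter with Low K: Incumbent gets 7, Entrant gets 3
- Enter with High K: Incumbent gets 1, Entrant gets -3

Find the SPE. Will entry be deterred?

SPE: (High, Enter|Low, Out|High); Entry deterred. Incumbent net profit = 9

Work:
After Low K: Entrant enters (3 > 0)
After High K: Entrant stays out (-3 < 0)
Incumbent: Low → 7−3=4, High → 23−14=9
Incumbent chooses High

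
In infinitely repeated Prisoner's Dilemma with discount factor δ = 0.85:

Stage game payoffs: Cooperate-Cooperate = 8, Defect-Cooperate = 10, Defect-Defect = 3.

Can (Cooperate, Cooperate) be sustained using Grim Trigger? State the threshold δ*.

δ* = 0.2857; since δ = 0.85 ≥ 0.2857, cooperation can be sustained

Work:
For Grim Trigger:
Cooperate forever: 8/(1-δ)
Defect then punished: 10 + 3·δ/(1-δ)
Need: 8/(1-δ) ≥ 10 + 3·δ/(1-δ)
Solving: δ ≥ (T-R)/(T-P) = (10-8)/(10-3) = 0.2857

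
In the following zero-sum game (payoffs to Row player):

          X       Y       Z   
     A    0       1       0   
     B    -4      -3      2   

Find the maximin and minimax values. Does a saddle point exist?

Maximin = 0, Minimax = 0, Saddle: True

Work:
Row minimums: [0, -4] → maximin = 0
Column maximums: [0, 1, 2] → minimax = 0
Saddle point exists! Game value = 0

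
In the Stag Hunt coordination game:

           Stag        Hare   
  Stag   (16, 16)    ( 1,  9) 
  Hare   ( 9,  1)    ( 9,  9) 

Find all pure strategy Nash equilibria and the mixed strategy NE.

Pure NE: (Stag, Stag) and (Hare, Hare); Mixed NE: p = 0.5333, q = 0.5333

Work:
Check pure NE:
(Stag, Stag): (16, 16) - no unilateral deviation beneficial
(Hare, Hare): (9, 9) - no unilateral deviation beneficial
Mixed NE: P1 plays Stag with p = 0.5333, P2 plays Stag with q = 0.5333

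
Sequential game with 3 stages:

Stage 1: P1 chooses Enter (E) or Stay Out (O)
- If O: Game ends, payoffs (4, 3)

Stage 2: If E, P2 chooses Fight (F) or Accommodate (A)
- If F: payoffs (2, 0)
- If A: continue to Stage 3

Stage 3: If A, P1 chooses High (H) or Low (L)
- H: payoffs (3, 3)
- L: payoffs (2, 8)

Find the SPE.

SPE: (O, A, H); Outcome (4, 3)

Work:
Stage 3: P1 chooses H (3 vs 2)
Stage 2: P2: F->0, A->3 (anticipating H). Choose A
Stage 1: P1: O->4, E->3 (anticipating A, H). Choose O
SPE path: O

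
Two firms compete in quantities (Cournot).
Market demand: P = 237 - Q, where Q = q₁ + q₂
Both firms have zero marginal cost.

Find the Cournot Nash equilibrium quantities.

q₁* = q₂* = 79.0; P* = 79.0

Work:
Profit: π_i = P·q_i = (a - q_i - q_j)·q_i
FOC: ∂π_i/∂q_i = a - 2q_i - q_j = 0
Reaction function: q_i = (237 - q_j)/2
Symmetry: q* = 237/3 = 79.0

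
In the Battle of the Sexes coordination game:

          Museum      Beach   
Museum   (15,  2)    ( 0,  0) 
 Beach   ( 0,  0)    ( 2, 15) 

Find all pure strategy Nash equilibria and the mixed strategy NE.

Pure NE: (Museum, Museum) and (Beach, Beach); Mixed NE: p = 0.8824, q = 0.1176

Work:
Check pure NE:
(Museum, Museum): (15, 2) - no unilateral deviation beneficial
(Beach, Beach): (2, 15) - no unilateral deviation beneficial
Mixed NE: P1 plays Museum with p = 0.8824, P2 plays Museum with q = 0.1176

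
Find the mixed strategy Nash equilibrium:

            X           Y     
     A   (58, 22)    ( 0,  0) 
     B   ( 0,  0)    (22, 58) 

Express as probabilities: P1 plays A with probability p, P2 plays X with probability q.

p = 0.725, q = 0.275

Work:
Find probabilities that make opponent indifferent:
P2 chooses q to make P1 indifferent between A and B
P1 chooses p to make P2 indifferent between X and Y
Mixed NE: P1 plays (A: 0.725, B: 0.275), P2 plays (X: 0.275, Y: 0.725)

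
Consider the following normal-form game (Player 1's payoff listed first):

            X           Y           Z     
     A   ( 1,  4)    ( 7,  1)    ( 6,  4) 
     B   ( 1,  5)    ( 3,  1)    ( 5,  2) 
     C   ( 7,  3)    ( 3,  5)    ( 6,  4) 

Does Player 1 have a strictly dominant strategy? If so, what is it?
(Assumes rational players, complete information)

No strictly dominant strategy exists for Player 1

Work:
A strategy strictly dominates another if it gives a strictly higher payoff against every opponent action. Compare each pair of P1's strategies column-by-column:
  A vs B: [1 vs 1, 7 vs 3, 6 vs 5] → A does not strictly dominate B (column X: 1 ≤ 1)
  A vs C: [1 vs 7, 7 vs 3, 6 vs 6] → A does not strictly dominate C (column X: 1 ≤ 7)
  B vs A: [1 vs 1, 3 vs 7, 5 vs 6] → B does not strictly dominate A (column X: 1 ≤ 1)
  B vs C: [1 vs 7, 3 vs 3, 5 vs 6] → B does not strictly dominate C (column X: 1 ≤ 7)
  C vs A: [7 vs 1, 3 vs 7, 6 vs 6] → C does not strictly dominate A (column Y: 3 ≤ 7)
  C vs B: [7 vs 1, 3 vs 3, 6 vs 5] → C does not strictly dominate B (column Y: 3 ≤ 3)
No single strategy strictly dominates all others → no strictly dominant strategy.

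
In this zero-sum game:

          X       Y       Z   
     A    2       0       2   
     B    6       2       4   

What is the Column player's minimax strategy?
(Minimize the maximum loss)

Column should play Y, value = 2

Work:
Column player minimizes Row's maximum payoff:
Column X: max payoff to Row = 6
Column Y: max payoff to Row = 2
Column Z: max payoff to Row = 4
Minimum is 2, achieved by column Y.
Minimax strategy: Y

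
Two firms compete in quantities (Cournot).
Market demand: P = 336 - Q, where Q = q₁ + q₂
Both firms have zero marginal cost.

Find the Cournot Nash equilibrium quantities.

q₁* = q₂* = 112.0; P* = 112.0

Work:
Profit: π_i = P·q_i = (a - q_i - q_j)·q_i
FOC: ∂π_i/∂q_i = a - 2q_i - q_j = 0
Reaction function: q_i = (336 - q_j)/2
Symmetry: q* = 336/3 = 112.0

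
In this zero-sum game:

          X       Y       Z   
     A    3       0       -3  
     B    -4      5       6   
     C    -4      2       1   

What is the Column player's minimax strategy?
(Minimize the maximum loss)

Column should play X, value = 3

Work:
Column player minimizes Row's maximum payoff:
Column X: max payoff to Row = 3
Column Y: max payoff to Row = 5
Column Z: max payoff to Row = 6
Minimum is 3, achieved by column X.
Minimax strategy: X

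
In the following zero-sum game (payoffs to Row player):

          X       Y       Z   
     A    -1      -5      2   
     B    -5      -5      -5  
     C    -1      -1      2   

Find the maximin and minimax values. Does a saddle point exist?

Maximin = -1, Minimax = -1, Saddle: True

Work:
Row minimums: [-5, -5, -1] → maximin = -1
Column maximums: [-1, -1, 2] → minimax = -1
Saddle point exists! Game value = -1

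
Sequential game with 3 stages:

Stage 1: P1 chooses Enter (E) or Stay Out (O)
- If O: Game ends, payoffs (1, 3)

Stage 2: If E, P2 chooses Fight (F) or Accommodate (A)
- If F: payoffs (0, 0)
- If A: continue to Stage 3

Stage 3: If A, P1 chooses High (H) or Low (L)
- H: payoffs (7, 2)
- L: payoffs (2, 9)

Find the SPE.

SPE: (E, A, H); Outcome (7, 2)

Work:
Stage 3: P1 chooses H (7 vs 2)
Stage 2: P2: F->0, A->2 (anticipating H). Choose A
Stage 1: P1: O->1, E->7 (anticipating A, H). Choose E
SPE path: E -> A -> H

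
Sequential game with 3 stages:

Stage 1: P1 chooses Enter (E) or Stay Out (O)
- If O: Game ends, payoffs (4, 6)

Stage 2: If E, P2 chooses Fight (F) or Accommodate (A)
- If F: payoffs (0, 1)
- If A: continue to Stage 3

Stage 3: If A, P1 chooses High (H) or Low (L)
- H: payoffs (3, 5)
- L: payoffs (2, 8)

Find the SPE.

SPE: (O, A, H); Outcome (4, 6)

Work:
Stage 3: P1 chooses H (3 vs 2)
Stage 2: P2: F->1, A->5 (anticipating H). Choose A
Stage 1: P1: O->4, E->3 (anticipating A, H). Choose O
SPE path: O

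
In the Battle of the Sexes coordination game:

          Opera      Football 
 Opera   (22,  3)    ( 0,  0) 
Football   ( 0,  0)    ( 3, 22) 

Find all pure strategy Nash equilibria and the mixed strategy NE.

Pure NE: (Opera, Opera) and (Football, Football); Mixed NE: p = 0.88, q = 0.12

Work:
Check pure NE:
(Opera, Opera): (22, 3) - no unilateral deviation beneficial
(Football, Football): (3, 22) - no unilateral deviation beneficial
Mixed NE: P1 plays Opera with p = 0.88, P2 plays Opera with q = 0.12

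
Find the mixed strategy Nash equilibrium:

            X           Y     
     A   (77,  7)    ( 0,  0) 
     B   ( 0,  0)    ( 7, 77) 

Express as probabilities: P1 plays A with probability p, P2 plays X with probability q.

p = 0.9167, q = 0.0833

Work:
Find probabilities that make opponent indifferent:
P2 chooses q to make P1 indifferent between A and B
P1 chooses p to make P2 indifferent between X and Y
Mixed NE: P1 plays (A: 0.9167, B: 0.0833), P2 plays (X: 0.0833, Y: 0.9167)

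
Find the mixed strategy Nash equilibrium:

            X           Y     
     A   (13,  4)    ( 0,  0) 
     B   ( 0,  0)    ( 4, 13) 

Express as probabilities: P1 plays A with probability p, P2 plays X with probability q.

p = 0.7647, q = 0.2353

Work:
Find probabilities that make opponent indifferent:
P2 chooses q to make P1 indifferent between A and B
P1 chooses p to make P2 indifferent between X and Y
Mixed NE: P1 plays (A: 0.7647, B: 0.2353), P2 plays (X: 0.2353, Y: 0.7647)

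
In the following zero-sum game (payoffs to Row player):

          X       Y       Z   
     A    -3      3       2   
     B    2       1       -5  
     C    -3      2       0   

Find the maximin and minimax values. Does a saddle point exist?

Maximin = -3, Minimax = 2, Saddle: False

Work:
Row minimums: [-3, -5, -3] → maximin = -3
Column maximums: [2, 3, 2] → minimax = 2
No saddle point (maximin ≠ minimax). Mixed strategy needed.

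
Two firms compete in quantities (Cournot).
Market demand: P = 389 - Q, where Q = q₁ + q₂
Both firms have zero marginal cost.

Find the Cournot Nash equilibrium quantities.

q₁* = q₂* = 129.67; P* = 129.67

Work:
Profit: π_i = P·q_i = (a - q_i - q_j)·q_i
FOC: ∂π_i/∂q_i = a - 2q_i - q_j = 0
Reaction function: q_i = (389 - q_j)/2
Symmetry: q* = 389/3 = 129.67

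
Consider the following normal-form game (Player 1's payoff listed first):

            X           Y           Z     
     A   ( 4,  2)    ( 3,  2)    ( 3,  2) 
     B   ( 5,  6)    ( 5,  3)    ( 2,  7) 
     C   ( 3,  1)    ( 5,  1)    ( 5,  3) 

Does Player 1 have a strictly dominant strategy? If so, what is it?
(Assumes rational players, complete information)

No strictly dominant strategy exists for Player 1

Work:
A strategy strictly dominates another if it gives a strictly higher payoff against every opponent action. Compare each pair of P1's strategies column-by-column:
  A vs B: [4 vs 5, 3 vs 5, 3 vs 2] → A does not strictly dominate B (column X: 4 ≤ 5)
  A vs C: [4 vs 3, 3 vs 5, 3 vs 5] → A does not strictly dominate C (column Y: 3 ≤ 5)
  B vs A: [5 vs 4, 5 vs 3, 2 vs 3] → B does not strictly dominate A (column Z: 2 ≤ 3)
  B vs C: [5 vs 3, 5 vs 5, 2 vs 5] → B does not strictly dominate C (column Y: 5 ≤ 5)
  C vs A: [3 vs 4, 5 vs 3, 5 vs 3] → C does not strictly dominate A (column X: 3 ≤ 4)
  C vs B: [3 vs 5, 5 vs 5, 5 vs 2] → C does not strictly dominate B (column X: 3 ≤ 5)
No single strategy strictly dominates all others → no strictly dominant strategy.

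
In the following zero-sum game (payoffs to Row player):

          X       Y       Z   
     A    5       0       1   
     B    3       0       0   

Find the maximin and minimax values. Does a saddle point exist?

Maximin = 0, Minimax = 0, Saddle: True

Work:
Row minimums: [0, 0] → maximin = 0
Column maximums: [5, 0, 1] → minimax = 0
Saddle point exists! Game value = 0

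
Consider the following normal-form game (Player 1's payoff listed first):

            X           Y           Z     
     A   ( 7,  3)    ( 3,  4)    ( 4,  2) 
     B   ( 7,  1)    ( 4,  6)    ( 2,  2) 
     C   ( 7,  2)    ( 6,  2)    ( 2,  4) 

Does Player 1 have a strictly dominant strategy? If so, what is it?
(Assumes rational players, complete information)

No strictly dominant strategy exists for Player 1

Work:
A strategy strictly dominates another if it gives a strictly higher payoff against every opponent action. Compare each pair of P1's strategies column-by-column:
  A vs B: [7 vs 7, 3 vs 4, 4 vs 2] → A does not strictly dominate B (column X: 7 ≤ 7)
  A vs C: [7 vs 7, 3 vs 6, 4 vs 2] → A does not strictly dominate C (column X: 7 ≤ 7)
  B vs A: [7 vs 7, 4 vs 3, 2 vs 4] → B does not strictly dominate A (column X: 7 ≤ 7)
  B vs C: [7 vs 7, 4 vs 6, 2 vs 2] → B does not strictly dominate C (column X: 7 ≤ 7)
  C vs A: [7 vs 7, 6 vs 3, 2 vs 4] → C does not strictly dominate A (column X: 7 ≤ 7)
  C vs B: [7 vs 7, 6 vs 4, 2 vs 2] → C does not strictly dominate B (column X: 7 ≤ 7)
No single strategy strictly dominates all others → no strictly dominant strategy.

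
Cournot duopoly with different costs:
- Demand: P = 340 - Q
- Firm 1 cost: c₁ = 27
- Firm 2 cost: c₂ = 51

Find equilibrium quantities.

q₁* = 112.33, q₂* = 88.33

Work:
Reaction: q₁ = (340 - 27 - q₂)/2
Reaction: q₂ = (340 - 51 - q₁)/2
Solve simultaneously:
q₁* = (340 - 2×27 + 51)/3 = 112.33
q₂* = (340 - 2×51 + 27)/3 = 88.33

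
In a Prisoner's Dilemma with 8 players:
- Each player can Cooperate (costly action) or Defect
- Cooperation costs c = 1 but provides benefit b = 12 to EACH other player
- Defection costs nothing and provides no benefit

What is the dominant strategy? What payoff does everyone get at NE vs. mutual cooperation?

Dominant: Defect; NE payoff = 0; Coop payoff = 83

Work:
Defect dominates (saves cost c = 1, benefit to others is external)
NE: All defect → everyone gets 0
If all cooperate: each receives (7)×12 - 1 = 83
Social dilemma: 83 > 0 but NE gives 0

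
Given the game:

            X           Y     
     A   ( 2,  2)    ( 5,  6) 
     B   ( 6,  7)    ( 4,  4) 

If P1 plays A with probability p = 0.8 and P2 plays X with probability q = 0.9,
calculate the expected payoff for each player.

E[P1] = 3.0, E[P2] = 3.26

Work:
E[P1] = p·q·π₁(A,X) + p·(1-q)·π₁(A,Y) + (1-p)·q·π₁(B,X) + (1-p)·(1-q)·π₁(B,Y)
= 0.8·0.9·2 + 0.8·0.1·5 + 0.2·0.9·6 + 0.2·0.1·4
= 3.0

E[P2] = 3.26 (similar calculation)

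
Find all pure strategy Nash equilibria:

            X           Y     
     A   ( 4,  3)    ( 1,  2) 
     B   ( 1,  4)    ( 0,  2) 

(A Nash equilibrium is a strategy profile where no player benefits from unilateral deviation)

Nash equilibrium: (A, X)

Work:
Best responses:
  P1 vs X: payoffs [4, 1] → best response A (payoff 4)
  P1 vs Y: payoffs [1, 0] → best response A (payoff 1)
  P2 vs A: payoffs [3, 2] → best response X (payoff 3)
  P2 vs B: payoffs [4, 2] → best response X (payoff 4)
Mutual best responses: (A,X) → Nash equilibria.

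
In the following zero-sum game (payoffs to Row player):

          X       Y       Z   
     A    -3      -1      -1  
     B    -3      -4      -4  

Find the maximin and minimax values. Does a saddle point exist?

Maximin = -3, Minimax = -3, Saddle: True

Work:
Row minimums: [-3, -4] → maximin = -3
Column maximums: [-3, -1, -1] → minimax = -3
Saddle point exists! Game value = -3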